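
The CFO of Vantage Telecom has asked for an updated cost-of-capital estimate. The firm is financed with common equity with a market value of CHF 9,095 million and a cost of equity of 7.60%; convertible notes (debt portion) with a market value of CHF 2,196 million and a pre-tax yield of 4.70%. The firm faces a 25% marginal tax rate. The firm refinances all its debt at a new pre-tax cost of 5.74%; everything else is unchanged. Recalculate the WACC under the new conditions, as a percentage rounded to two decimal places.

After the change:
Total capital V = 9095 + 2196 = 11291.
Equity: weight = 9095/11291 = 0.8055; cost = 7.6%.
Convertible notes (debt portion): weight = 2196/11291 = 0.1945; after-tax cost = 5.74% × (1 − 25%) = 4.3050%.
WACC = 0.8055 × 7.6000% + 0.1945 × 4.3050% = 6.9592%.

6.96%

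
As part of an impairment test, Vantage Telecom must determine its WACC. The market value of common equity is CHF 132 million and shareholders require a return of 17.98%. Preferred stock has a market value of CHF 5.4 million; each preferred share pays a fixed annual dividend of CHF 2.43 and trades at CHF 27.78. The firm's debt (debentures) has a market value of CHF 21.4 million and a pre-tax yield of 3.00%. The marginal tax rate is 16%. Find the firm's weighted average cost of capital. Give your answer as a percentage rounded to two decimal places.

15.58%

Cost of preferred: Rp = 2.43 / 27.78 = 8.7473%.
Total capital V = 132 + 5.4 + 21.4 = 158.8.
Equity: weight = 132/158.8 = 0.8312; cost = 17.98%.
Preferred: weight = 5.4/158.8 = 0.0340; cost = 8.7473%.
Debentures: weight = 21.4/158.8 = 0.1348; after-tax cost = 3% × (1 − 16%) = 2.5200%.
WACC = 0.8312 × 17.9800% + 0.0340 × 8.7473% + 0.1348 × 2.5200% = 15.5826%.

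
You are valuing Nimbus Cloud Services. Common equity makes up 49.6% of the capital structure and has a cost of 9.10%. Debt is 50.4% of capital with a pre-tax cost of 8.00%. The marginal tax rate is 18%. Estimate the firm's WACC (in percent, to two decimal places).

7.82%

After-tax cost of debt = 8% × (1 − 18%) = 6.5600%.
WACC = 0.496 × 9.1000% + 0.504 × 6.5600% = 7.8198%.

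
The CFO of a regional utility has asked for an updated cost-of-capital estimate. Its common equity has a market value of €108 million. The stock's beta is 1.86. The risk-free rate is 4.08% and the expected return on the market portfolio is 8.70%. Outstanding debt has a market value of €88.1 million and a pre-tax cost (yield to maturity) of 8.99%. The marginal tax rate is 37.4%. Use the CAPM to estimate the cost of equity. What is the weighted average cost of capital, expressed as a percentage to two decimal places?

Market risk premium = 8.7% − 4.08% = 4.62%.
Cost of equity via CAPM: Re = 4.08% + 1.86 × 4.62% = 12.6732%.
Total capital V = 108 + 88.1 = 196.1.
Equity: weight = 108/196.1 = 0.5507; cost = 12.6732%.
Debt: weight = 88.1/196.1 = 0.4493; after-tax cost = 8.99% × (1 − 37.4%) = 5.6277%.
WACC = 0.5507 × 12.6732% + 0.4493 × 5.6277% = 9.5080%.

9.51%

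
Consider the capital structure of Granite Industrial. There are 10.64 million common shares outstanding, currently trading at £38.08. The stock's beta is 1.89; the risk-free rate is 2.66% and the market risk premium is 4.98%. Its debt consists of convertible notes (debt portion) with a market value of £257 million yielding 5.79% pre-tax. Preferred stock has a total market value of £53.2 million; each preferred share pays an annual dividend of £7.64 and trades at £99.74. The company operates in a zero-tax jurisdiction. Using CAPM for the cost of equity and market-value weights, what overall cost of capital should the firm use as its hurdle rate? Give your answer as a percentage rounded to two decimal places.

9.49%

Cost of equity via CAPM: Re = 2.66% + 1.89 × 4.98% = 12.0722%.
Cost of preferred: Rp = 7.64 / 99.74 = 7.6599%.
Market value of equity E = 38.08 × 10.64m = 405.1712m.
Total capital V = 405.1712 + 53.2 + 257 = 715.3712.
Equity: weight = 405.1712/715.3712 = 0.5664; cost = 12.0722%.
Preferred: weight = 53.2/715.3712 = 0.0744; cost = 7.6599%.
Convertible notes (debt portion): weight = 257/715.3712 = 0.3593; after-tax cost = 5.79% × (1 − 0%) = 5.7900%.
WACC = 0.5664 × 12.0722% + 0.0744 × 7.6599% + 0.3593 × 5.7900% = 9.4872%.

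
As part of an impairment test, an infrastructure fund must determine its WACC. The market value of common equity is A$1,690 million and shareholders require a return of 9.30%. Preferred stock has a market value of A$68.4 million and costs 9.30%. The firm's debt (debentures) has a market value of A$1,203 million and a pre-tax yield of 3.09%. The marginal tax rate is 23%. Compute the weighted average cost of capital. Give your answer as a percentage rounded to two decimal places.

Total capital V = 1690 + 68.4 + 1203 = 2961.4.
Equity: weight = 1690/2961.4 = 0.5707; cost = 9.3%.
Preferred: weight = 68.4/2961.4 = 0.0231; cost = 9.3%.
Debentures: weight = 1203/2961.4 = 0.4062; after-tax cost = 3.09% × (1 − 23%) = 2.3793%.
WACC = 0.5707 × 9.3000% + 0.0231 × 9.3000% + 0.4062 × 2.3793% = 6.4886%.

6.49%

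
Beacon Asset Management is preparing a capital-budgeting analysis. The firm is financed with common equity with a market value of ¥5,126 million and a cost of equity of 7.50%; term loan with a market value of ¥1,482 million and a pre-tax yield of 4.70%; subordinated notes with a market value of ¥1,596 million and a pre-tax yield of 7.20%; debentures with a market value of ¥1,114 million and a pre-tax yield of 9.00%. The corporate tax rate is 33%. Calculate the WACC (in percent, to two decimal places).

6.17%

Total capital V = 5126 + 1482 + 1596 + 1114 = 9318.
Equity: weight = 5126/9318 = 0.5501; cost = 7.5%.
Term loan: weight = 1482/9318 = 0.1590; after-tax cost = 4.7% × (1 − 33%) = 3.1490%.
Subordinated notes: weight = 1596/9318 = 0.1713; after-tax cost = 7.2% × (1 − 33%) = 4.8240%.
Debentures: weight = 1114/9318 = 0.1196; after-tax cost = 9% × (1 − 33%) = 6.0300%.
WACC = 0.5501 × 7.5000% + 0.1590 × 3.1490% + 0.1713 × 4.8240% + 0.1196 × 6.0300% = 6.1739%.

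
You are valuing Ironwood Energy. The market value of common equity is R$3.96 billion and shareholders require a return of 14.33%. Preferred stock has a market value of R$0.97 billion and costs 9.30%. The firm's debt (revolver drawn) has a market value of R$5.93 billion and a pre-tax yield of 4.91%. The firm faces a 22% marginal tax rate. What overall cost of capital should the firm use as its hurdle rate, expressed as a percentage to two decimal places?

Total capital V = 3.96 + 0.97 + 5.93 = 10.86.
Equity: weight = 3.96/10.86 = 0.3646; cost = 14.33%.
Preferred: weight = 0.97/10.86 = 0.0893; cost = 9.3%.
Revolver drawn: weight = 5.93/10.86 = 0.5460; after-tax cost = 4.91% × (1 − 22%) = 3.8298%.
WACC = 0.3646 × 14.3300% + 0.0893 × 9.3000% + 0.5460 × 3.8298% = 8.1472%.

8.15%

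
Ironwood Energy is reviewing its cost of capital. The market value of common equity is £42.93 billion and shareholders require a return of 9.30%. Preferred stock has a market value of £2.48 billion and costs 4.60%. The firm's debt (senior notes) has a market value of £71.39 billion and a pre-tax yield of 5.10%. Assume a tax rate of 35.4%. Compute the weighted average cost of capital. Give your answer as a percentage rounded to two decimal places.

Total capital V = 42.93 + 2.48 + 71.39 = 116.8.
Equity: weight = 42.93/116.8 = 0.3676; cost = 9.3%.
Preferred: weight = 2.48/116.8 = 0.0212; cost = 4.6%.
Senior notes: weight = 71.39/116.8 = 0.6112; after-tax cost = 5.1% × (1 − 35.4%) = 3.2946%.
WACC = 0.3676 × 9.3000% + 0.0212 × 4.6000% + 0.6112 × 3.2946% = 5.5296%.

5.53%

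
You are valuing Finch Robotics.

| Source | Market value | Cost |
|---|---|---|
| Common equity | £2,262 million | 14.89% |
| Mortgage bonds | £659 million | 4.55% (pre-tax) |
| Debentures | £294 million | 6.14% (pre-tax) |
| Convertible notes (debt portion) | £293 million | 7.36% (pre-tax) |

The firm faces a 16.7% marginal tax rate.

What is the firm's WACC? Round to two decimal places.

11.25%

Total capital V = 2262 + 659 + 294 + 293 = 3508.
Equity: weight = 2262/3508 = 0.6448; cost = 14.89%.
Mortgage bonds: weight = 659/3508 = 0.1879; after-tax cost = 4.55% × (1 − 16.7%) = 3.7901%.
Debentures: weight = 294/3508 = 0.0838; after-tax cost = 6.14% × (1 − 16.7%) = 5.1146%.
Convertible notes (debt portion): weight = 293/3508 = 0.0835; after-tax cost = 7.36% × (1 − 16.7%) = 6.1309%.
WACC = 0.6448 × 14.8900% + 0.1879 × 3.7901% + 0.0838 × 5.1146% + 0.0835 × 6.1309% = 11.2540%.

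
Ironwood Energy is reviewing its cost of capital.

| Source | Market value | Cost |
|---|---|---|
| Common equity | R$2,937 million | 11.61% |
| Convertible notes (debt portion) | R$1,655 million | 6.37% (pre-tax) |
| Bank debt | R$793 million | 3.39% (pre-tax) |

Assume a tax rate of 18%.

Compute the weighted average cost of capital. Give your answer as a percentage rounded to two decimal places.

Total capital V = 2937 + 1655 + 793 = 5385.
Equity: weight = 2937/5385 = 0.5454; cost = 11.61%.
Convertible notes (debt portion): weight = 1655/5385 = 0.3073; after-tax cost = 6.37% × (1 − 18%) = 5.2234%.
Bank debt: weight = 793/5385 = 0.1473; after-tax cost = 3.39% × (1 − 18%) = 2.7798%.
WACC = 0.5454 × 11.6100% + 0.3073 × 5.2234% + 0.1473 × 2.7798% = 8.3468%.

8.35%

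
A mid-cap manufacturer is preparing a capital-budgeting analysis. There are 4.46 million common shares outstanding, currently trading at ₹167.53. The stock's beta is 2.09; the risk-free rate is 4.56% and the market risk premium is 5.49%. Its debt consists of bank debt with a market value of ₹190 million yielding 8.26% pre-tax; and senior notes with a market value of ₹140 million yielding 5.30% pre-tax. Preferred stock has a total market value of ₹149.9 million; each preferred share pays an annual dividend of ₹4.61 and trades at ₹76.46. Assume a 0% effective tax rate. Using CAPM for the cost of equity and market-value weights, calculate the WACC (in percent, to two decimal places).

Cost of equity via CAPM: Re = 4.56% + 2.09 × 5.49% = 16.0341%.
Cost of preferred: Rp = 4.61 / 76.46 = 6.0293%.
Market value of equity E = 167.53 × 4.46m = 747.1838m.
Total capital V = 747.1838 + 149.9 + 190 + 140 = 1227.0838.
Equity: weight = 747.1838/1227.0838 = 0.6089; cost = 16.0341%.
Preferred: weight = 149.9/1227.0838 = 0.1222; cost = 6.0293%.
Bank debt: weight = 190/1227.0838 = 0.1548; after-tax cost = 8.26% × (1 − 0%) = 8.2600%.
Senior notes: weight = 140/1227.0838 = 0.1141; after-tax cost = 5.3% × (1 − 0%) = 5.3000%.
WACC = 0.6089 × 16.0341% + 0.1222 × 6.0293% + 0.1548 × 8.2600% + 0.1141 × 5.3000% = 12.3835%.

12.38%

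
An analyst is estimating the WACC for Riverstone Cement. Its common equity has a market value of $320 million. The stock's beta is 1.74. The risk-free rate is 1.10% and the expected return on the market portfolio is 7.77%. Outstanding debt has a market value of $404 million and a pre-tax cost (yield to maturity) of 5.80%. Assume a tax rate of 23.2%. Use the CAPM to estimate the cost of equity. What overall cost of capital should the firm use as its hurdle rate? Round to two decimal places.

8.10%

Market risk premium = 7.77% − 1.1% = 6.67%.
Cost of equity via CAPM: Re = 1.1% + 1.74 × 6.67% = 12.7058%.
Total capital V = 320 + 404 = 724.
Equity: weight = 320/724 = 0.4420; cost = 12.7058%.
Debt: weight = 404/724 = 0.5580; after-tax cost = 5.8% × (1 − 23.2%) = 4.4544%.
WACC = 0.4420 × 12.7058% + 0.5580 × 4.4544% = 8.1014%.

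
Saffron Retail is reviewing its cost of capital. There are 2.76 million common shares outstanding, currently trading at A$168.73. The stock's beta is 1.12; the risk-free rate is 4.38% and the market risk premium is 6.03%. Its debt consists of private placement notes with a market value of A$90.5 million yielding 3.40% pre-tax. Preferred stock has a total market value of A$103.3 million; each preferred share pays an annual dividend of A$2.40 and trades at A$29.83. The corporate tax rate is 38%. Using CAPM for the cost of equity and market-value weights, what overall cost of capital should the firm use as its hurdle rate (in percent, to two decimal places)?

9.41%

Cost of equity via CAPM: Re = 4.38% + 1.12 × 6.03% = 11.1336%.
Cost of preferred: Rp = 2.4 / 29.83 = 8.0456%.
Market value of equity E = 168.73 × 2.76m = 465.6948m.
Total capital V = 465.6948 + 103.3 + 90.5 = 659.4948.
Equity: weight = 465.6948/659.4948 = 0.7061; cost = 11.1336%.
Preferred: weight = 103.3/659.4948 = 0.1566; cost = 8.0456%.
Private placement notes: weight = 90.5/659.4948 = 0.1372; after-tax cost = 3.4% × (1 − 38%) = 2.1080%.
WACC = 0.7061 × 11.1336% + 0.1566 × 8.0456% + 0.1372 × 2.1080% = 9.4114%.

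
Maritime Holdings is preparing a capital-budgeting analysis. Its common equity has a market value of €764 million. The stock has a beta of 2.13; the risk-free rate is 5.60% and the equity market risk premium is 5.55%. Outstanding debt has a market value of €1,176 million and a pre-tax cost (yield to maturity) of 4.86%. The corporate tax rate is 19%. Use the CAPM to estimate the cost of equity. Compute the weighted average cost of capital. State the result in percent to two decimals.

Cost of equity via CAPM: Re = 5.6% + 2.13 × 5.55% = 17.4215%.
Total capital V = 764 + 1176 = 1940.
Equity: weight = 764/1940 = 0.3938; cost = 17.4215%.
Debt: weight = 1176/1940 = 0.6062; after-tax cost = 4.86% × (1 − 19%) = 3.9366%.
WACC = 0.3938 × 17.4215% + 0.6062 × 3.9366% = 9.2471%.

9.25%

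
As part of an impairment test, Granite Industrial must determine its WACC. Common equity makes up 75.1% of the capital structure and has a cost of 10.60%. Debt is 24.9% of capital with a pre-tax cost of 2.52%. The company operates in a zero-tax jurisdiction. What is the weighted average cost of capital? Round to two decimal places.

After-tax cost of debt = 2.52% × (1 − 0%) = 2.5200%.
WACC = 0.751 × 10.6000% + 0.249 × 2.5200% = 8.5881%.

8.59%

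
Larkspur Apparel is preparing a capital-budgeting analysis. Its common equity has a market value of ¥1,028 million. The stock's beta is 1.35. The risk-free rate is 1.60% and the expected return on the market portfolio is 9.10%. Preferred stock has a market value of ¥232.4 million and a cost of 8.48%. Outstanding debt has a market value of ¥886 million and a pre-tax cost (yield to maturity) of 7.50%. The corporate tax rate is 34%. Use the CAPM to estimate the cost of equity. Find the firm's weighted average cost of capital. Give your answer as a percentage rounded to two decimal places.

Market risk premium = 9.1% − 1.6% = 7.5%.
Cost of equity via CAPM: Re = 1.6% + 1.35 × 7.5% = 11.7250%.
Total capital V = 1028 + 232.4 + 886 = 2146.4.
Equity: weight = 1028/2146.4 = 0.4789; cost = 11.725%.
Preferred: weight = 232.4/2146.4 = 0.1083; cost = 8.48%.
Debt: weight = 886/2146.4 = 0.4128; after-tax cost = 7.5% × (1 − 34%) = 4.9500%.
WACC = 0.4789 × 11.7250% + 0.1083 × 8.4800% + 0.4128 × 4.9500% = 8.5770%.

8.58%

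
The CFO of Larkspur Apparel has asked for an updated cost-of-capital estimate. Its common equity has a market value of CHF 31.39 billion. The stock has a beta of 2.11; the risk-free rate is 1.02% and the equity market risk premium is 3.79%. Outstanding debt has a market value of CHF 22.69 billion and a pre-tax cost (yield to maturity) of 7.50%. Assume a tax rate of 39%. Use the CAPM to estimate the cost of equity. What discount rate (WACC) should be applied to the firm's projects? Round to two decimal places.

Cost of equity via CAPM: Re = 1.02% + 2.11 × 3.79% = 9.0169%.
Total capital V = 31.39 + 22.69 = 54.08.
Equity: weight = 31.39/54.08 = 0.5804; cost = 9.0169%.
Debt: weight = 22.69/54.08 = 0.4196; after-tax cost = 7.5% × (1 − 39%) = 4.5750%.
WACC = 0.5804 × 9.0169% + 0.4196 × 4.5750% = 7.1532%.

7.15%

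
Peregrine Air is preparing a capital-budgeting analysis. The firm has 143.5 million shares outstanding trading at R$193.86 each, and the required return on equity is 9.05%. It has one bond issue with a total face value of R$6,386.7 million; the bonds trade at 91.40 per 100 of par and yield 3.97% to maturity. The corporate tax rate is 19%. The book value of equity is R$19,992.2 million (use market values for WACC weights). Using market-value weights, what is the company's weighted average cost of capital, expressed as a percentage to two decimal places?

Market value of equity E = 193.86 × 143.5m = 27818.91m. Market value of debt D = 6386.7m × 91.4/100 = 5837.4438m.
Total capital V = 27818.91 + 5837.4438 = 33656.3538.
Equity: weight = 27818.91/33656.3538 = 0.8266; cost = 9.05%.
Bonds outstanding: weight = 5837.4438/33656.3538 = 0.1734; after-tax cost = 3.97% × (1 − 19%) = 3.2157%.
WACC = 0.8266 × 9.0500% + 0.1734 × 3.2157% = 8.0381%.

8.04%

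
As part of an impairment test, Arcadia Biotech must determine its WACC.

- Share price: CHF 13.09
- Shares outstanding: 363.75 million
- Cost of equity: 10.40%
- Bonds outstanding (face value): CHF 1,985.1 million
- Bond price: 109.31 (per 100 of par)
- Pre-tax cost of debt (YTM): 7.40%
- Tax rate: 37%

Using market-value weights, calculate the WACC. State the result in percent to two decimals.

8.60%

Market value of equity E = 13.09 × 363.75m = 4761.4875m. Market value of debt D = 1985.1m × 109.31/100 = 2169.91281m.
Total capital V = 4761.4875 + 2169.91281 = 6931.40031.
Equity: weight = 4761.4875/6931.40031 = 0.6869; cost = 10.4%.
Bonds outstanding: weight = 2169.91281/6931.40031 = 0.3131; after-tax cost = 7.4% × (1 − 37%) = 4.6620%.
WACC = 0.6869 × 10.4000% + 0.3131 × 4.6620% = 8.6037%.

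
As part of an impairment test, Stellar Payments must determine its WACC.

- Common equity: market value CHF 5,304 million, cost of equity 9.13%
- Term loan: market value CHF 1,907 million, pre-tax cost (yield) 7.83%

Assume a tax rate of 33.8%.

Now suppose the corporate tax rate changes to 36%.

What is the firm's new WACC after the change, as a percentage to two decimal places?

After the change:
Total capital V = 5304 + 1907 = 7211.
Equity: weight = 5304/7211 = 0.7355; cost = 9.13%.
Term loan: weight = 1907/7211 = 0.2645; after-tax cost = 7.83% × (1 − 36%) = 5.0112%.
WACC = 0.7355 × 9.1300% + 0.2645 × 5.0112% = 8.0408%.

8.04%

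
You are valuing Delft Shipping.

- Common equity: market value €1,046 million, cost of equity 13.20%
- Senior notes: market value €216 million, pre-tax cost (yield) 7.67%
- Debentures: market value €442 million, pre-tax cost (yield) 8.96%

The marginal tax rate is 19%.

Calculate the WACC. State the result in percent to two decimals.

10.77%

Total capital V = 1046 + 216 + 442 = 1704.
Equity: weight = 1046/1704 = 0.6138; cost = 13.2%.
Senior notes: weight = 216/1704 = 0.1268; after-tax cost = 7.67% × (1 − 19%) = 6.2127%.
Debentures: weight = 442/1704 = 0.2594; after-tax cost = 8.96% × (1 − 19%) = 7.2576%.
WACC = 0.6138 × 13.2000% + 0.1268 × 6.2127% + 0.2594 × 7.2576% = 10.7729%.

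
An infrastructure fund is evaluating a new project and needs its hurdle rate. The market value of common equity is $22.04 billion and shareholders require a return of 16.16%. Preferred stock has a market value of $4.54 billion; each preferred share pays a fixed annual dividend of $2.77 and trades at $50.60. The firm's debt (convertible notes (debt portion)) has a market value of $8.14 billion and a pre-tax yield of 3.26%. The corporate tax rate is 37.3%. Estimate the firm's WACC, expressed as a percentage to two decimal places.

Cost of preferred: Rp = 2.77 / 50.6 = 5.4743%.
Total capital V = 22.04 + 4.54 + 8.14 = 34.72.
Equity: weight = 22.04/34.72 = 0.6348; cost = 16.16%.
Preferred: weight = 4.54/34.72 = 0.1308; cost = 5.4743%.
Convertible notes (debt portion): weight = 8.14/34.72 = 0.2344; after-tax cost = 3.26% × (1 − 37.3%) = 2.0440%.
WACC = 0.6348 × 16.1600% + 0.1308 × 5.4743% + 0.2344 × 2.0440% = 11.4533%.

11.45%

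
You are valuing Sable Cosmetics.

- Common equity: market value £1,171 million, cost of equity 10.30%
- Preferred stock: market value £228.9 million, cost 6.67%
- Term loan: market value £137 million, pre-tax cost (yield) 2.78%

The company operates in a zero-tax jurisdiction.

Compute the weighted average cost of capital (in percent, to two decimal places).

9.09%

Total capital V = 1171 + 228.9 + 137 = 1536.9.
Equity: weight = 1171/1536.9 = 0.7619; cost = 10.3%.
Preferred: weight = 228.9/1536.9 = 0.1489; cost = 6.67%.
Term loan: weight = 137/1536.9 = 0.0891; after-tax cost = 2.78% × (1 − 0%) = 2.7800%.
WACC = 0.7619 × 10.3000% + 0.1489 × 6.6700% + 0.0891 × 2.7800% = 9.0890%.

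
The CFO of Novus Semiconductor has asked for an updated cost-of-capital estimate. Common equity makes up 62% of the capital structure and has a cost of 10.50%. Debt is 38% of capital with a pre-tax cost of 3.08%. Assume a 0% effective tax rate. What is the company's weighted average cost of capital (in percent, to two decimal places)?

After-tax cost of debt = 3.08% × (1 − 0%) = 3.0800%.
WACC = 0.620 × 10.5000% + 0.380 × 3.0800% = 7.6804%.

7.68%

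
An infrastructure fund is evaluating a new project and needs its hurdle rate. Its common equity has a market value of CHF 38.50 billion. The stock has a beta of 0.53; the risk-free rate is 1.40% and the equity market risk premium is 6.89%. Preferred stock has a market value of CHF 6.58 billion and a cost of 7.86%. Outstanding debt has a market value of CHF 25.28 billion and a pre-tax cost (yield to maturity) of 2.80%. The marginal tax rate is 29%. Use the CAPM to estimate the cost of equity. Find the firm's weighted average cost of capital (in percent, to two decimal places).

Cost of equity via CAPM: Re = 1.4% + 0.53 × 6.89% = 5.0517%.
Total capital V = 38.5 + 6.58 + 25.28 = 70.36.
Equity: weight = 38.5/70.36 = 0.5472; cost = 5.0517%.
Preferred: weight = 6.58/70.36 = 0.0935; cost = 7.86%.
Debt: weight = 25.28/70.36 = 0.3593; after-tax cost = 2.8% × (1 − 29%) = 1.9880%.
WACC = 0.5472 × 5.0517% + 0.0935 × 7.8600% + 0.3593 × 1.9880% = 4.2136%.

4.21%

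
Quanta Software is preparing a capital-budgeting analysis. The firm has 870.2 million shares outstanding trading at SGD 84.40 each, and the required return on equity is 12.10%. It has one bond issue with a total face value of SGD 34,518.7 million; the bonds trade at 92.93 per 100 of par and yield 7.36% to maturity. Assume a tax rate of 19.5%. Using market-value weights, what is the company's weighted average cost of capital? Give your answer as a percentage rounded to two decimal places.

10.22%

Market value of equity E = 84.4 × 870.2m = 73444.88m. Market value of debt D = 34518.7m × 92.93/100 = 32078.22791m.
Total capital V = 73444.88 + 32078.22791 = 105523.10791.
Equity: weight = 73444.88/105523.10791 = 0.6960; cost = 12.1%.
Bonds outstanding: weight = 32078.22791/105523.10791 = 0.3040; after-tax cost = 7.36% × (1 − 19.5%) = 5.9248%.
WACC = 0.6960 × 12.1000% + 0.3040 × 5.9248% = 10.2228%.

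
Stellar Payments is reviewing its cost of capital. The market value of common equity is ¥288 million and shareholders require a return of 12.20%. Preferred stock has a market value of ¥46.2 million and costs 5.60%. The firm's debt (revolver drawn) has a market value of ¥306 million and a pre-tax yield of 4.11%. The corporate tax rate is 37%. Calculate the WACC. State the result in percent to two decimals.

Total capital V = 288 + 46.2 + 306 = 640.2.
Equity: weight = 288/640.2 = 0.4499; cost = 12.2%.
Preferred: weight = 46.2/640.2 = 0.0722; cost = 5.6%.
Revolver drawn: weight = 306/640.2 = 0.4780; after-tax cost = 4.11% × (1 − 37%) = 2.5893%.
WACC = 0.4499 × 12.2000% + 0.0722 × 5.6000% + 0.4780 × 2.5893% = 7.1300%.

7.13%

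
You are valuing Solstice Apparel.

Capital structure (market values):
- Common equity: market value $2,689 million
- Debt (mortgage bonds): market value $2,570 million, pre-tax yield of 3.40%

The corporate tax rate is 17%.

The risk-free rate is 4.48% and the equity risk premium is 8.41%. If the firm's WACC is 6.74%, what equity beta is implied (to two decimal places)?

0.71

Total capital V = 2689 + 2570 = 5259.
Equity weight = 2689/5259 = 0.5113.
Mortgage bonds weight = 2570/5259 = 0.4887.
Debt contribution = 0.4887 × 3.4% × (1 − 17%) = 1.3791%.
Required equity contribution = 6.74% − 1.3791% = 5.3609%  ⇒  Re = 10.4846%.
CAPM: 10.4846% = 4.48% + β × 8.41%  ⇒  β = 0.7140.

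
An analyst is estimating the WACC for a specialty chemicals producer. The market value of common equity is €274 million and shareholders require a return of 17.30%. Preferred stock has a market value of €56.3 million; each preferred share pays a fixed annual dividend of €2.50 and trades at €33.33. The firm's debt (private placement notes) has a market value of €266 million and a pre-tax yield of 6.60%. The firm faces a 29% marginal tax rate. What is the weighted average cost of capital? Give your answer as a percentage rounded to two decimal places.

10.75%

Cost of preferred: Rp = 2.5 / 33.33 = 7.5008%.
Total capital V = 274 + 56.3 + 266 = 596.3.
Equity: weight = 274/596.3 = 0.4595; cost = 17.3%.
Preferred: weight = 56.3/596.3 = 0.0944; cost = 7.5008%.
Private placement notes: weight = 266/596.3 = 0.4461; after-tax cost = 6.6% × (1 − 29%) = 4.6860%.
WACC = 0.4595 × 17.3000% + 0.0944 × 7.5008% + 0.4461 × 4.6860% = 10.7479%.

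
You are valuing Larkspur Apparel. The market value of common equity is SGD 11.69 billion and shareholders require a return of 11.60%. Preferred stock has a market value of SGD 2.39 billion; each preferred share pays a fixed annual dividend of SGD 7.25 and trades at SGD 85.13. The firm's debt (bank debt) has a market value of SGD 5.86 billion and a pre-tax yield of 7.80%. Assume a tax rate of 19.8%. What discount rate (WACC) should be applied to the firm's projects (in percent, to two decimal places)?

Cost of preferred: Rp = 7.25 / 85.13 = 8.5164%.
Total capital V = 11.69 + 2.39 + 5.86 = 19.94.
Equity: weight = 11.69/19.94 = 0.5863; cost = 11.6%.
Preferred: weight = 2.39/19.94 = 0.1199; cost = 8.5164%.
Bank debt: weight = 5.86/19.94 = 0.2939; after-tax cost = 7.8% × (1 − 19.8%) = 6.2556%.
WACC = 0.5863 × 11.6000% + 0.1199 × 8.5164% + 0.2939 × 6.2556% = 9.6598%.

9.66%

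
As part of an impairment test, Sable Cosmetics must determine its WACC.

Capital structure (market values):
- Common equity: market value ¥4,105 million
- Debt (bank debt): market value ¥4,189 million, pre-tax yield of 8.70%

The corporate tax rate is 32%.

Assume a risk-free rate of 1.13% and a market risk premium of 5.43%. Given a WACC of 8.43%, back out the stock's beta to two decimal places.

Total capital V = 4105 + 4189 = 8294.
Equity weight = 4105/8294 = 0.4949.
Bank debt weight = 4189/8294 = 0.5051.
Debt contribution = 0.5051 × 8.7% × (1 − 32%) = 2.9880%.
Required equity contribution = 8.43% − 2.9880% = 5.4420%  ⇒  Re = 10.9954%.
CAPM: 10.9954% = 1.13% + β × 5.43%  ⇒  β = 1.8168.

1.82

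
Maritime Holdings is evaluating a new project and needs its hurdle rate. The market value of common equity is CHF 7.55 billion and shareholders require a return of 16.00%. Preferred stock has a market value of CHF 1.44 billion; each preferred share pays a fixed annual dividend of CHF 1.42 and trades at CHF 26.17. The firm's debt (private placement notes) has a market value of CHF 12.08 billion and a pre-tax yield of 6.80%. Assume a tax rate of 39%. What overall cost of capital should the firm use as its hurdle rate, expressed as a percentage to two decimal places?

Cost of preferred: Rp = 1.42 / 26.17 = 5.4261%.
Total capital V = 7.55 + 1.44 + 12.08 = 21.07.
Equity: weight = 7.55/21.07 = 0.3583; cost = 16%.
Preferred: weight = 1.44/21.07 = 0.0683; cost = 5.4261%.
Private placement notes: weight = 12.08/21.07 = 0.5733; after-tax cost = 6.8% × (1 − 39%) = 4.1480%.
WACC = 0.3583 × 16.0000% + 0.0683 × 5.4261% + 0.5733 × 4.1480% = 8.4823%.

8.48%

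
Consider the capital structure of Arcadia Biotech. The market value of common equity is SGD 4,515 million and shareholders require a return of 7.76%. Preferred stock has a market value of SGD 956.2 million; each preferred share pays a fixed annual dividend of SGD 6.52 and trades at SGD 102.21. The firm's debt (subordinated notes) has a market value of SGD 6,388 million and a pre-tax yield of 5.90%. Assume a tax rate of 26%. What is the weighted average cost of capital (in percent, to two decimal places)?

5.82%

Cost of preferred: Rp = 6.52 / 102.21 = 6.3790%.
Total capital V = 4515 + 956.2 + 6388 = 11859.2.
Equity: weight = 4515/11859.2 = 0.3807; cost = 7.76%.
Preferred: weight = 956.2/11859.2 = 0.0806; cost = 6.379%.
Subordinated notes: weight = 6388/11859.2 = 0.5387; after-tax cost = 5.9% × (1 − 26%) = 4.3660%.
WACC = 0.3807 × 7.7600% + 0.0806 × 6.3790% + 0.5387 × 4.3660% = 5.8205%.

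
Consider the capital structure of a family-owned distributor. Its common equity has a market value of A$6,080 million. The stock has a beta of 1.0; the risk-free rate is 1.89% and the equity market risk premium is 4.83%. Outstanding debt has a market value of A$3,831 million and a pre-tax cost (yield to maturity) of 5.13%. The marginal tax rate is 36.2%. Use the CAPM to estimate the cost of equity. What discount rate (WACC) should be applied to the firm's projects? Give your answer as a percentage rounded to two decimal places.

Cost of equity via CAPM: Re = 1.89% + 1.0 × 4.83% = 6.7200%.
Total capital V = 6080 + 3831 = 9911.
Equity: weight = 6080/9911 = 0.6135; cost = 6.72%.
Debt: weight = 3831/9911 = 0.3865; after-tax cost = 5.13% × (1 − 36.2%) = 3.2729%.
WACC = 0.6135 × 6.7200% + 0.3865 × 3.2729% = 5.3876%.

5.39%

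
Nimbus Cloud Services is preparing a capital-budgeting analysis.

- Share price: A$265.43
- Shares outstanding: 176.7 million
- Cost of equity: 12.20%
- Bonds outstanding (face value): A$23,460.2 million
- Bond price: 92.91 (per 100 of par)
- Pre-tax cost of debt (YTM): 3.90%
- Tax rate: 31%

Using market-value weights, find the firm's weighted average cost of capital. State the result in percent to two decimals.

9.18%

Market value of equity E = 265.43 × 176.7m = 46901.481m. Market value of debt D = 23460.2m × 92.91/100 = 21796.87182m.
Total capital V = 46901.481 + 21796.87182 = 68698.35282.
Equity: weight = 46901.481/68698.35282 = 0.6827; cost = 12.2%.
Bonds outstanding: weight = 21796.87182/68698.35282 = 0.3173; after-tax cost = 3.9% × (1 − 31%) = 2.6910%.
WACC = 0.6827 × 12.2000% + 0.3173 × 2.6910% = 9.1829%.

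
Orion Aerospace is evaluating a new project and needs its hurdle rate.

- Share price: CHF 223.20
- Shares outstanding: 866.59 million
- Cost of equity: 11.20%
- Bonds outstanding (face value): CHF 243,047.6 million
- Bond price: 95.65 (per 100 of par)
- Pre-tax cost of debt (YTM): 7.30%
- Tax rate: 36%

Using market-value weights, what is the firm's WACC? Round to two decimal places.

Market value of equity E = 223.2 × 866.59m = 193422.888m. Market value of debt D = 243047.6m × 95.65/100 = 232475.0294m.
Total capital V = 193422.888 + 232475.0294 = 425897.9174.
Equity: weight = 193422.888/425897.9174 = 0.4542; cost = 11.2%.
Bonds outstanding: weight = 232475.0294/425897.9174 = 0.5458; after-tax cost = 7.3% × (1 − 36%) = 4.6720%.
WACC = 0.4542 × 11.2000% + 0.5458 × 4.6720% = 7.6367%.

7.64%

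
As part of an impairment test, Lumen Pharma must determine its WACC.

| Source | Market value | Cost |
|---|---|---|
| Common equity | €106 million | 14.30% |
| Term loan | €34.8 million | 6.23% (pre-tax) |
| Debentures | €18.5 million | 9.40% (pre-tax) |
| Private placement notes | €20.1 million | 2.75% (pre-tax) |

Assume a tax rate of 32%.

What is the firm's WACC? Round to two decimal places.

Total capital V = 106 + 34.8 + 18.5 + 20.1 = 179.4.
Equity: weight = 106/179.4 = 0.5909; cost = 14.3%.
Term loan: weight = 34.8/179.4 = 0.1940; after-tax cost = 6.23% × (1 − 32%) = 4.2364%.
Debentures: weight = 18.5/179.4 = 0.1031; after-tax cost = 9.4% × (1 − 32%) = 6.3920%.
Private placement notes: weight = 20.1/179.4 = 0.1120; after-tax cost = 2.75% × (1 − 32%) = 1.8700%.
WACC = 0.5909 × 14.3000% + 0.1940 × 4.2364% + 0.1031 × 6.3920% + 0.1120 × 1.8700% = 10.1397%.

10.14%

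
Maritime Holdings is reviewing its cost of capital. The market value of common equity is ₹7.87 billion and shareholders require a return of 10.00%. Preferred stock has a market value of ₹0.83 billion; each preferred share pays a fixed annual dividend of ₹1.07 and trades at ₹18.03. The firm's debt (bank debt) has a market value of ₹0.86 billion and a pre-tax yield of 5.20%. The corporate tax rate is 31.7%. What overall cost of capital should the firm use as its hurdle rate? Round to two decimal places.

9.07%

Cost of preferred: Rp = 1.07 / 18.03 = 5.9346%.
Total capital V = 7.87 + 0.83 + 0.86 = 9.56.
Equity: weight = 7.87/9.56 = 0.8232; cost = 10%.
Preferred: weight = 0.83/9.56 = 0.0868; cost = 5.9346%.
Bank debt: weight = 0.86/9.56 = 0.0900; after-tax cost = 5.2% × (1 − 31.7%) = 3.5516%.
WACC = 0.8232 × 10.0000% + 0.0868 × 5.9346% + 0.0900 × 3.5516% = 9.0670%.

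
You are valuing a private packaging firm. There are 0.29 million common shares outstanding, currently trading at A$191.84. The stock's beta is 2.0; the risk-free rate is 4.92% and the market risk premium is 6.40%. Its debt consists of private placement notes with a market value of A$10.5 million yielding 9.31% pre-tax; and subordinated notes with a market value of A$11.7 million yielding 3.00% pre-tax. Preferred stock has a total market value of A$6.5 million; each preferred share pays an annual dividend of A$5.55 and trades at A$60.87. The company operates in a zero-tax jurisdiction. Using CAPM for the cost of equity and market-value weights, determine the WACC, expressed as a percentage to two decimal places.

Cost of equity via CAPM: Re = 4.92% + 2.0 × 6.4% = 17.7200%.
Cost of preferred: Rp = 5.55 / 60.87 = 9.1178%.
Market value of equity E = 191.84 × 0.29m = 55.6336m.
Total capital V = 55.6336 + 6.5 + 10.5 + 11.7 = 84.3336.
Equity: weight = 55.6336/84.3336 = 0.6597; cost = 17.72%.
Preferred: weight = 6.5/84.3336 = 0.0771; cost = 9.1178%.
Private placement notes: weight = 10.5/84.3336 = 0.1245; after-tax cost = 9.31% × (1 − 0%) = 9.3100%.
Subordinated notes: weight = 11.7/84.3336 = 0.1387; after-tax cost = 3% × (1 − 0%) = 3.0000%.
WACC = 0.6597 × 17.7200% + 0.0771 × 9.1178% + 0.1245 × 9.3100% + 0.1387 × 3.0000% = 13.9677%.

13.97%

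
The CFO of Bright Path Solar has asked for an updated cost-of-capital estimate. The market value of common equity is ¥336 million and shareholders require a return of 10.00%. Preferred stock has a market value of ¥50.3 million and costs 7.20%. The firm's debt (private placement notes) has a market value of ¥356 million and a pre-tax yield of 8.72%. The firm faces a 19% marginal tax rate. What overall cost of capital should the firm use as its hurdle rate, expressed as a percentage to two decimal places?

Total capital V = 336 + 50.3 + 356 = 742.3.
Equity: weight = 336/742.3 = 0.4526; cost = 10%.
Preferred: weight = 50.3/742.3 = 0.0678; cost = 7.2%.
Private placement notes: weight = 356/742.3 = 0.4796; after-tax cost = 8.72% × (1 − 19%) = 7.0632%.
WACC = 0.4526 × 10.0000% + 0.0678 × 7.2000% + 0.4796 × 7.0632% = 8.4018%.

8.40%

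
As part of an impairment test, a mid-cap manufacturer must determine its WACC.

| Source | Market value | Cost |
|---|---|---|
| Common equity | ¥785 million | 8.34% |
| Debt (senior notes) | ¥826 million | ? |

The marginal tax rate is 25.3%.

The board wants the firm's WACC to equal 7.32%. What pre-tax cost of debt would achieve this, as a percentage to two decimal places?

8.50%

Total capital V = 785 + 826 = 1611.
Equity weight = 785/1611 = 0.4873.
Senior notes weight = 826/1611 = 0.5127.
Equity contribution = 0.4873 × 8.34% = 4.0639%.
Remaining for debt = 7.32% − 4.0639% = 3.2561%.
Rd × (1 − 25.3%) × 0.5127 = 3.2561%  ⇒  Rd = 8.5015%.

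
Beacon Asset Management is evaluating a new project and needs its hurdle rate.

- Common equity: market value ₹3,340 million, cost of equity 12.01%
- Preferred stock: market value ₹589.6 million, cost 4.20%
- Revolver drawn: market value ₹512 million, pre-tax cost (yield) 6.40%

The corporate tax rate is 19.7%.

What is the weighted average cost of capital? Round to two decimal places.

Total capital V = 3340 + 589.6 + 512 = 4441.6.
Equity: weight = 3340/4441.6 = 0.7520; cost = 12.01%.
Preferred: weight = 589.6/4441.6 = 0.1327; cost = 4.2%.
Revolver drawn: weight = 512/4441.6 = 0.1153; after-tax cost = 6.4% × (1 − 19.7%) = 5.1392%.
WACC = 0.7520 × 12.0100% + 0.1327 × 4.2000% + 0.1153 × 5.1392% = 10.1812%.

10.18%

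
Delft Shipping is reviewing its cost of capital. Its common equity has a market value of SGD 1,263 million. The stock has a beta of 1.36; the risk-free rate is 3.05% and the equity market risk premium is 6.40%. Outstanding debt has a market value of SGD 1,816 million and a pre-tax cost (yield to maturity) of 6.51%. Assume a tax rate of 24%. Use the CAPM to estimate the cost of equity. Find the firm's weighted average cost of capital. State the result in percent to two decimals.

Cost of equity via CAPM: Re = 3.05% + 1.36 × 6.4% = 11.7540%.
Total capital V = 1263 + 1816 = 3079.
Equity: weight = 1263/3079 = 0.4102; cost = 11.754%.
Debt: weight = 1816/3079 = 0.5898; after-tax cost = 6.51% × (1 − 24%) = 4.9476%.
WACC = 0.4102 × 11.7540% + 0.5898 × 4.9476% = 7.7396%.

7.74%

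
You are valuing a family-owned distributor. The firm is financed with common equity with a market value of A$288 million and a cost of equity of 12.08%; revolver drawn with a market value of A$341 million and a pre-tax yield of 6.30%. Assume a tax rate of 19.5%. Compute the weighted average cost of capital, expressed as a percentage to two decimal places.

Total capital V = 288 + 341 = 629.
Equity: weight = 288/629 = 0.4579; cost = 12.08%.
Revolver drawn: weight = 341/629 = 0.5421; after-tax cost = 6.3% × (1 − 19.5%) = 5.0715%.
WACC = 0.4579 × 12.0800% + 0.5421 × 5.0715% = 8.2805%.

8.28%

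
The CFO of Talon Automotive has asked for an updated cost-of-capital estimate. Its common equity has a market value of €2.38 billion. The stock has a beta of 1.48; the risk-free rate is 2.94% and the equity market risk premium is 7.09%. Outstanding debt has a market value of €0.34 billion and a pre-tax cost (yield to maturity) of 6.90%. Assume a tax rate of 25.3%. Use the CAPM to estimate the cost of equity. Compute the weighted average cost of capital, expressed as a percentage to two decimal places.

Cost of equity via CAPM: Re = 2.94% + 1.48 × 7.09% = 13.4332%.
Total capital V = 2.38 + 0.34 = 2.72.
Equity: weight = 2.38/2.72 = 0.8750; cost = 13.4332%.
Debt: weight = 0.34/2.72 = 0.1250; after-tax cost = 6.9% × (1 − 25.3%) = 5.1543%.
WACC = 0.8750 × 13.4332% + 0.1250 × 5.1543% = 12.3983%.

12.40%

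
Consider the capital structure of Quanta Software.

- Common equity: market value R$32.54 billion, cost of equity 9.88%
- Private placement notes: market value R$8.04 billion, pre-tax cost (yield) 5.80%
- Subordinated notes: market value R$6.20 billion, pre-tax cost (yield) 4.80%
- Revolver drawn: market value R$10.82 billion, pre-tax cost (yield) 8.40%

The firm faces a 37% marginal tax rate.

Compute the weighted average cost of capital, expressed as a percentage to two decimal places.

7.41%

Total capital V = 32.54 + 8.04 + 6.2 + 10.82 = 57.6.
Equity: weight = 32.54/57.6 = 0.5649; cost = 9.88%.
Private placement notes: weight = 8.04/57.6 = 0.1396; after-tax cost = 5.8% × (1 − 37%) = 3.6540%.
Subordinated notes: weight = 6.2/57.6 = 0.1076; after-tax cost = 4.8% × (1 − 37%) = 3.0240%.
Revolver drawn: weight = 10.82/57.6 = 0.1878; after-tax cost = 8.4% × (1 − 37%) = 5.2920%.
WACC = 0.5649 × 9.8800% + 0.1396 × 3.6540% + 0.1076 × 3.0240% + 0.1878 × 5.2920% = 7.4111%.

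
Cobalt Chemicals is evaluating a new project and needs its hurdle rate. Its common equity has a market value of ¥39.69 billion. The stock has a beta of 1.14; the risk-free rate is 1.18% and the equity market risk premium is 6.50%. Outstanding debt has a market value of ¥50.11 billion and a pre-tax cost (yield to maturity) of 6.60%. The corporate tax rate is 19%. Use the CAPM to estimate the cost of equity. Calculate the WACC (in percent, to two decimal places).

6.78%

Cost of equity via CAPM: Re = 1.18% + 1.14 × 6.5% = 8.5900%.
Total capital V = 39.69 + 50.11 = 89.8.
Equity: weight = 39.69/89.8 = 0.4420; cost = 8.59%.
Debt: weight = 50.11/89.8 = 0.5580; after-tax cost = 6.6% × (1 − 19%) = 5.3460%.
WACC = 0.4420 × 8.5900% + 0.5580 × 5.3460% = 6.7798%.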